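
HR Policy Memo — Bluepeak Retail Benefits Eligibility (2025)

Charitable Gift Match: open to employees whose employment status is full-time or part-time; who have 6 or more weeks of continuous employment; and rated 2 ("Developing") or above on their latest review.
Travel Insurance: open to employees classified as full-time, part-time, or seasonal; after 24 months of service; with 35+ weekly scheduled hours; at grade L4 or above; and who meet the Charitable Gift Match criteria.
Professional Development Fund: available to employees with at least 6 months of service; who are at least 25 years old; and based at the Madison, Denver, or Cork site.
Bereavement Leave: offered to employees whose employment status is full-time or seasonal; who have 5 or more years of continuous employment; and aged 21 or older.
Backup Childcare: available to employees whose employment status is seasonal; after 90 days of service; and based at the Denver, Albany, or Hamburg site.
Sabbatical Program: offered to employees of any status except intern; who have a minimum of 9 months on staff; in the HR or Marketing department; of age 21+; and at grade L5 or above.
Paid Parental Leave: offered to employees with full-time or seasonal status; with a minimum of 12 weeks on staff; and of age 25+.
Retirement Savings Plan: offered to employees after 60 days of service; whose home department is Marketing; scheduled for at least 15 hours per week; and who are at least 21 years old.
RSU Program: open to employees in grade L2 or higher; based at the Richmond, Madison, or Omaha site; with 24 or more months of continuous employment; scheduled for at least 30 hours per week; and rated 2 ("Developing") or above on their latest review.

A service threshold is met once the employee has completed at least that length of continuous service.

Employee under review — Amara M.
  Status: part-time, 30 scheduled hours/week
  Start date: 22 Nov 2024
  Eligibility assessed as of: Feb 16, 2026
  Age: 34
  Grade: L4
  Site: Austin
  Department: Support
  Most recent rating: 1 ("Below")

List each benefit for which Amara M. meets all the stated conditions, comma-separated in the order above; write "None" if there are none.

None

Service from 22 Nov 2024 to Feb 16, 2026: 451 days.
Charitable Gift Match — status part-time ✓; service 451 days ≥ 6 weeks (≈42 days) ✓; rating 1 < 2 ✗ → not eligible.
Travel Insurance — status part-time ✓; service 451 days < 24 months (≈720 days) ✗ → not eligible.
Professional Development Fund — service 451 days ≥ 6 months (≈180 days) ✓; age 34 ≥ 25 ✓; site Austin ✗ (not Madison, Denver, or Cork) → not eligible.
Bereavement Leave — status part-time ✗ (requires full-time or seasonal) → not eligible.
Backup Childcare — status part-time ✗ (requires seasonal) → not eligible.
Sabbatical Program — status part-time ✓ (not excluded); service 451 days ≥ 9 months (≈270 days) ✓; dept Support ✗ → not eligible.
Paid Parental Leave — status part-time ✗ (requires full-time or seasonal) → not eligible.
Retirement Savings Plan — service 451 days ≥ 60 days ✓; dept Support ✗ → not eligible.
RSU Program — grade L4 ≥ L2 ✓; site Austin ✗ (not Richmond, Madison, or Omaha) → not eligible.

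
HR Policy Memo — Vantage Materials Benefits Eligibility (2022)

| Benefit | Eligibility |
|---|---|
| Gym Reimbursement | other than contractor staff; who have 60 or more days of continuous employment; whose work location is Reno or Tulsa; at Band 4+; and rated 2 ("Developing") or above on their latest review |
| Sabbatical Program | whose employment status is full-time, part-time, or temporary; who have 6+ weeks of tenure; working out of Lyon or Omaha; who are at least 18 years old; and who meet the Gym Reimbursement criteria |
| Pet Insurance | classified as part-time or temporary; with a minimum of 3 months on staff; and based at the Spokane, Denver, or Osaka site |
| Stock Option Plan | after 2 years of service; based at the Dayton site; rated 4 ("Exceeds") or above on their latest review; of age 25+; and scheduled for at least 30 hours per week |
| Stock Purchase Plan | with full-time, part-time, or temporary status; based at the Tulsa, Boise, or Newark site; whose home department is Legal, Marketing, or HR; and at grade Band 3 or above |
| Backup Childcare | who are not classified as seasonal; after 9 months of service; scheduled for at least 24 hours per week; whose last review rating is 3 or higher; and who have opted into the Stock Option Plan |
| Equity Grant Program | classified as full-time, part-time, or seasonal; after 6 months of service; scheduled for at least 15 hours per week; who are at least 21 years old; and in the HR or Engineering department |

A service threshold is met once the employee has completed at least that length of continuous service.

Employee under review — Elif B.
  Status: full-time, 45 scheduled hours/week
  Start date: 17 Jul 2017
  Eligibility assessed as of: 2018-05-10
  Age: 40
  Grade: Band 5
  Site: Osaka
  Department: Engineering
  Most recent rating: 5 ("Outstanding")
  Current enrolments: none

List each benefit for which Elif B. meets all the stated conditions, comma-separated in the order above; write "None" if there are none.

Equity Grant Program

Service from 17 Jul 2017 to 2018-05-10: 297 days.
Gym Reimbursement — status full-time ✓ (not excluded); service 297 days ≥ 60 days ✓; site Osaka ✗ (not Reno or Tulsa) → not eligible.
Sabbatical Program — status full-time ✓; service 297 days ≥ 6 weeks (≈42 days) ✓; site Osaka ✗ (not Lyon or Omaha) → not eligible.
Pet Insurance — status full-time ✗ (requires part-time or temporary) → not eligible.
Stock Option Plan — service 297 days < 2 years (≈730 days) ✗ → not eligible.
Stock Purchase Plan — status full-time ✓; site Osaka ✗ (not Tulsa, Boise, or Newark) → not eligible.
Backup Childcare — status full-time ✓ (not excluded); service 297 days ≥ 9 months (≈270 days) ✓; 45 hrs/wk ≥ 24 ✓; rating 5 ≥ 3 ✓; not enrolled in Stock Option Plan ✗ → not eligible.
Equity Grant Program — status full-time ✓; service 297 days ≥ 6 months (≈180 days) ✓; 45 hrs/wk ≥ 15 ✓; age 40 ≥ 21 ✓; dept Engineering ✓ → eligible.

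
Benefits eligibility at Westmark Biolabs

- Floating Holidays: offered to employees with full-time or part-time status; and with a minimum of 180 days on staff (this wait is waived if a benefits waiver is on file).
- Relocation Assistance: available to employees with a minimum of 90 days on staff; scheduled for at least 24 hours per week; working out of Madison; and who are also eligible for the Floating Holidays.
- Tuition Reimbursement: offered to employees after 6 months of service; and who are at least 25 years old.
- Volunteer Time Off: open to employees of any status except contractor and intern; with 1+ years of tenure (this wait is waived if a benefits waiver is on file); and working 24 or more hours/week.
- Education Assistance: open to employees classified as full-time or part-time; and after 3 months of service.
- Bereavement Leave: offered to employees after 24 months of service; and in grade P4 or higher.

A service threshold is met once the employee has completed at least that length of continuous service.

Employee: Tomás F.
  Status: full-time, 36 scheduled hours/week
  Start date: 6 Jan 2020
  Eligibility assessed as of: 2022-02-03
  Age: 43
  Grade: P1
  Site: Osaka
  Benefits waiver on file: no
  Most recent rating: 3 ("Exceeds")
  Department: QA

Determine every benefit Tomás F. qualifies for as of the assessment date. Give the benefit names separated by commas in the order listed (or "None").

Floating Holidays, Tuition Reimbursement, Volunteer Time Off, Education Assistance

Service from 6 Jan 2020 to 2022-02-03: 759 days.
Floating Holidays — status full-time ✓; no waiver, service 759 days ≥ 180 days ✓ → eligible.
Relocation Assistance — service 759 days ≥ 90 days ✓; 36 hrs/wk ≥ 24 ✓; site Osaka ✗ (not Madison) → not eligible.
Tuition Reimbursement — service 759 days ≥ 6 months (≈180 days) ✓; age 43 ≥ 25 ✓ → eligible.
Volunteer Time Off — status full-time ✓ (not excluded); no waiver, service 759 days ≥ 1 year (≈365 days) ✓; 36 hrs/wk ≥ 24 ✓ → eligible.
Education Assistance — status full-time ✓; service 759 days ≥ 3 months (≈90 days) ✓ → eligible.
Bereavement Leave — service 759 days ≥ 24 months (≈720 days) ✓; grade P1 < P4 ✗ → not eligible.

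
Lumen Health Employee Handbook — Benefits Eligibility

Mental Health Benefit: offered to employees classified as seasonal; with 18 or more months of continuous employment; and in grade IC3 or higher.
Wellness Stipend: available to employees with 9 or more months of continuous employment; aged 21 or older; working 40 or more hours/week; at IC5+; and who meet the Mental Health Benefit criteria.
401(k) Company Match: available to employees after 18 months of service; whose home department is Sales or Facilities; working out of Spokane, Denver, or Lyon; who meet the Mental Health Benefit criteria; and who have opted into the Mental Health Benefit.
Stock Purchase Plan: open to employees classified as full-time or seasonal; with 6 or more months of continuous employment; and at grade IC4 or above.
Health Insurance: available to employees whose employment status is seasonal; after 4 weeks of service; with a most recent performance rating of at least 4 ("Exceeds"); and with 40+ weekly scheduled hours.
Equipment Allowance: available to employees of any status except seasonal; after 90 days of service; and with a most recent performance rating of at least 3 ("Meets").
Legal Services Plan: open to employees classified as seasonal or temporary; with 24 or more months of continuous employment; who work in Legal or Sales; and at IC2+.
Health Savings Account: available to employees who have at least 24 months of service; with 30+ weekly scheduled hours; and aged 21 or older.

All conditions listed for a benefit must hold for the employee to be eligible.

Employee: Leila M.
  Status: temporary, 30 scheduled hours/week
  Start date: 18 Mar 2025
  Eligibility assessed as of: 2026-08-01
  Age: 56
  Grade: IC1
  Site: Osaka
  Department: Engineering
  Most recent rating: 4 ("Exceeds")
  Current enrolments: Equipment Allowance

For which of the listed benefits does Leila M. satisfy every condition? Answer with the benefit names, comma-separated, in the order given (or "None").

Equipment Allowance

Service from 18 Mar 2025 to 2026-08-01: 501 days.
Mental Health Benefit — status temporary ✗ (requires seasonal) → not eligible.
Wellness Stipend — service 501 days ≥ 9 months (≈270 days) ✓; age 56 ≥ 21 ✓; 30 hrs/wk < 40 ✗ → not eligible.
401(k) Company Match — service 501 days < 18 months (≈540 days) ✗ → not eligible.
Stock Purchase Plan — status temporary ✗ (requires full-time or seasonal) → not eligible.
Health Insurance — status temporary ✗ (requires seasonal) → not eligible.
Equipment Allowance — status temporary ✓ (not excluded); service 501 days ≥ 90 days ✓; rating 4 ≥ 3 ✓ → eligible.
Legal Services Plan — status temporary ✓; service 501 days < 24 months (≈720 days) ✗ → not eligible.
Health Savings Account — service 501 days < 24 months (≈720 days) ✗ → not eligible.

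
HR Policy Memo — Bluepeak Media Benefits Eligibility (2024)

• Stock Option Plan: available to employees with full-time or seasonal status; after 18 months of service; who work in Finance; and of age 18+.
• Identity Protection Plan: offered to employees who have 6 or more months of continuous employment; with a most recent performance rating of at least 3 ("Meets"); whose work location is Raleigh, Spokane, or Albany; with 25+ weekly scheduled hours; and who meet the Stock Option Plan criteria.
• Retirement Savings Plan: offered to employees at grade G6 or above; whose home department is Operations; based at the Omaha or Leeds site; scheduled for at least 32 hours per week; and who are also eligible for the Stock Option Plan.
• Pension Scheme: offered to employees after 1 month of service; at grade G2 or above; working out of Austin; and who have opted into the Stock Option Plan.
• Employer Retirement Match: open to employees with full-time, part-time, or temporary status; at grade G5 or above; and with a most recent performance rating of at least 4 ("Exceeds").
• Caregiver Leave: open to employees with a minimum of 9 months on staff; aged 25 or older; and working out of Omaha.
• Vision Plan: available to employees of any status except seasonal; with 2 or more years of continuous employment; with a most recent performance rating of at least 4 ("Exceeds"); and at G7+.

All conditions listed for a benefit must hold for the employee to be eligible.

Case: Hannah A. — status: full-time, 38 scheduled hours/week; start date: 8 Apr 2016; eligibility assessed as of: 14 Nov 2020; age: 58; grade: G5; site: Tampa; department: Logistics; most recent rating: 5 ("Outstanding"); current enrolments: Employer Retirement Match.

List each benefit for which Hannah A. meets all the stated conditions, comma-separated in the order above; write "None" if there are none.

Service from 8 Apr 2016 to 14 Nov 2020: 1681 days.
Stock Option Plan — status full-time ✓; service 1681 days ≥ 18 months (≈540 days) ✓; dept Logistics ✗ → not eligible.
Identity Protection Plan — service 1681 days ≥ 6 months (≈180 days) ✓; rating 5 ≥ 3 ✓; site Tampa ✗ (not Raleigh, Spokane, or Albany) → not eligible.
Retirement Savings Plan — grade G5 < G6 ✗ → not eligible.
Pension Scheme — service 1681 days ≥ 1 month (≈30 days) ✓; grade G5 ≥ G2 ✓; site Tampa ✗ (not Austin) → not eligible.
Employer Retirement Match — status full-time ✓; grade G5 ≥ G5 ✓; rating 5 ≥ 4 ✓ → eligible.
Caregiver Leave — service 1681 days ≥ 9 months (≈270 days) ✓; age 58 ≥ 25 ✓; site Tampa ✗ (not Omaha) → not eligible.
Vision Plan — status full-time ✓ (not excluded); service 1681 days ≥ 2 years (≈730 days) ✓; rating 5 ≥ 4 ✓; grade G5 < G7 ✗ → not eligible.

Employer Retirement Match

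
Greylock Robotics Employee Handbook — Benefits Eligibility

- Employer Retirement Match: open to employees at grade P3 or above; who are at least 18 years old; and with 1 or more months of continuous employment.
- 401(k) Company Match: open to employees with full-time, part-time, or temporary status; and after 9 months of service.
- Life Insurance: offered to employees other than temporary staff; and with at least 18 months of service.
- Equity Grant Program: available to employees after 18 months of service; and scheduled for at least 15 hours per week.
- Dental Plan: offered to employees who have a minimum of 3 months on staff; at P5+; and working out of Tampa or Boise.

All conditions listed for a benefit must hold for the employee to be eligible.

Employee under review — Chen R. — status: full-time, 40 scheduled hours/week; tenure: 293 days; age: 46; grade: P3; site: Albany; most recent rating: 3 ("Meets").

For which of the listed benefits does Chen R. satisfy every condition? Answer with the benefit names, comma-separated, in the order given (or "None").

Employer Retirement Match, 401(k) Company Match

Employer Retirement Match — grade P3 ≥ P3 ✓; age 46 ≥ 18 ✓; service 293 days ≥ 1 month (≈30 days) ✓ → eligible.
401(k) Company Match — status full-time ✓; service 293 days ≥ 9 months (≈270 days) ✓ → eligible.
Life Insurance — status full-time ✓ (not excluded); service 293 days < 18 months (≈540 days) ✗ → not eligible.
Equity Grant Program — service 293 days < 18 months (≈540 days) ✗ → not eligible.
Dental Plan — service 293 days ≥ 3 months (≈90 days) ✓; grade P3 < P5 ✗ → not eligible.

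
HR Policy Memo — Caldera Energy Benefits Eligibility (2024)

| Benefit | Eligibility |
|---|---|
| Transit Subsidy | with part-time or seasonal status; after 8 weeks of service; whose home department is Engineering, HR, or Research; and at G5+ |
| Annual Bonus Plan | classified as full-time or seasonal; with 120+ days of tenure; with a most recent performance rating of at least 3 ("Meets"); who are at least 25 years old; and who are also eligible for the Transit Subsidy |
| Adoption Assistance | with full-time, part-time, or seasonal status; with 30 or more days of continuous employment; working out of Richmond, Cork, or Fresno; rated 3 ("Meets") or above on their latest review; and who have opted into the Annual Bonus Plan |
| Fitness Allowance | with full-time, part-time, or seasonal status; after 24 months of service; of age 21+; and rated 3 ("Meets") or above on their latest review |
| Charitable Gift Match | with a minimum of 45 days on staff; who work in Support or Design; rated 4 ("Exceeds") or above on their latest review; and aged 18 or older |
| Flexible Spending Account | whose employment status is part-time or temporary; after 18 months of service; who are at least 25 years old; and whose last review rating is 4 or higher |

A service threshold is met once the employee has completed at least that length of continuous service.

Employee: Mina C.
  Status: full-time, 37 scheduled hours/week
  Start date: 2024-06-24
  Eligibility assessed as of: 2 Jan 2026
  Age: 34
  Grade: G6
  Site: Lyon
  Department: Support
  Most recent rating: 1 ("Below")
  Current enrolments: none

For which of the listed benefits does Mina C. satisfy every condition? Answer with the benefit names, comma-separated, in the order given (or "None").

Service from 2024-06-24 to 2 Jan 2026: 557 days.
Transit Subsidy — status full-time ✗ (requires part-time or seasonal) → not eligible.
Annual Bonus Plan — status full-time ✓; service 557 days ≥ 120 days ✓; rating 1 < 3 ✗ → not eligible.
Adoption Assistance — status full-time ✓; service 557 days ≥ 30 days ✓; site Lyon ✗ (not Richmond, Cork, or Fresno) → not eligible.
Fitness Allowance — status full-time ✓; service 557 days < 24 months (≈720 days) ✗ → not eligible.
Charitable Gift Match — service 557 days ≥ 45 days ✓; dept Support ✓; rating 1 < 4 ✗ → not eligible.
Flexible Spending Account — status full-time ✗ (requires part-time or temporary) → not eligible.

None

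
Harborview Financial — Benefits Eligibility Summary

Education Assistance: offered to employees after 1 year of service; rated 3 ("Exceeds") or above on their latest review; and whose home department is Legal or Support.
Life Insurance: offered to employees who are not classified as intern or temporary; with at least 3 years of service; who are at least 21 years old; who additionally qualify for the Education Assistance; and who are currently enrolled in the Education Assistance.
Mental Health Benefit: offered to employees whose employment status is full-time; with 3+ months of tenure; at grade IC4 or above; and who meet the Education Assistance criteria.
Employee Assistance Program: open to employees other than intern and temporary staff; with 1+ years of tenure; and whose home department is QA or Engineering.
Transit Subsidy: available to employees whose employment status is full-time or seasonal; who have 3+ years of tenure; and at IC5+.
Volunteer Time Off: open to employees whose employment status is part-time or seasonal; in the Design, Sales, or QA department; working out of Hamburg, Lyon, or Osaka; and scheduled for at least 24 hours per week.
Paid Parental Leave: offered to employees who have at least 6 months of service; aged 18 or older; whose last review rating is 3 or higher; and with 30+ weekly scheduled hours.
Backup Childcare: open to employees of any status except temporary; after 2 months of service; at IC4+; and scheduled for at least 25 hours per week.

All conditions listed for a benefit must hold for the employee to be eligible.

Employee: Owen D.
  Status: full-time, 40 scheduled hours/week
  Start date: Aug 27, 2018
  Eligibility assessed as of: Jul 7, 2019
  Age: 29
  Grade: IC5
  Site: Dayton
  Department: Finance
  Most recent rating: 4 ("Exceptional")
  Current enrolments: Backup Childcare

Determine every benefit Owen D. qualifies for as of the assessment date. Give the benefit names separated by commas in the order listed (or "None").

Service from Aug 27, 2018 to Jul 7, 2019: 314 days.
Education Assistance — service 314 days < 1 year (≈365 days) ✗ → not eligible.
Life Insurance — status full-time ✓ (not excluded); service 314 days < 3 years (≈1095 days) ✗ → not eligible.
Mental Health Benefit — status full-time ✓; service 314 days ≥ 3 months (≈90 days) ✓; grade IC5 ≥ IC4 ✓; not eligible for Education Assistance ✗ → not eligible.
Employee Assistance Program — status full-time ✓ (not excluded); service 314 days < 1 year (≈365 days) ✗ → not eligible.
Transit Subsidy — status full-time ✓; service 314 days < 3 years (≈1095 days) ✗ → not eligible.
Volunteer Time Off — status full-time ✗ (requires part-time or seasonal) → not eligible.
Paid Parental Leave — service 314 days ≥ 6 months (≈180 days) ✓; age 29 ≥ 18 ✓; rating 4 ≥ 3 ✓; 40 hrs/wk ≥ 30 ✓ → eligible.
Backup Childcare — status full-time ✓ (not excluded); service 314 days ≥ 2 months (≈60 days) ✓; grade IC5 ≥ IC4 ✓; 40 hrs/wk ≥ 25 ✓ → eligible.

Paid Parental Leave, Backup Childcare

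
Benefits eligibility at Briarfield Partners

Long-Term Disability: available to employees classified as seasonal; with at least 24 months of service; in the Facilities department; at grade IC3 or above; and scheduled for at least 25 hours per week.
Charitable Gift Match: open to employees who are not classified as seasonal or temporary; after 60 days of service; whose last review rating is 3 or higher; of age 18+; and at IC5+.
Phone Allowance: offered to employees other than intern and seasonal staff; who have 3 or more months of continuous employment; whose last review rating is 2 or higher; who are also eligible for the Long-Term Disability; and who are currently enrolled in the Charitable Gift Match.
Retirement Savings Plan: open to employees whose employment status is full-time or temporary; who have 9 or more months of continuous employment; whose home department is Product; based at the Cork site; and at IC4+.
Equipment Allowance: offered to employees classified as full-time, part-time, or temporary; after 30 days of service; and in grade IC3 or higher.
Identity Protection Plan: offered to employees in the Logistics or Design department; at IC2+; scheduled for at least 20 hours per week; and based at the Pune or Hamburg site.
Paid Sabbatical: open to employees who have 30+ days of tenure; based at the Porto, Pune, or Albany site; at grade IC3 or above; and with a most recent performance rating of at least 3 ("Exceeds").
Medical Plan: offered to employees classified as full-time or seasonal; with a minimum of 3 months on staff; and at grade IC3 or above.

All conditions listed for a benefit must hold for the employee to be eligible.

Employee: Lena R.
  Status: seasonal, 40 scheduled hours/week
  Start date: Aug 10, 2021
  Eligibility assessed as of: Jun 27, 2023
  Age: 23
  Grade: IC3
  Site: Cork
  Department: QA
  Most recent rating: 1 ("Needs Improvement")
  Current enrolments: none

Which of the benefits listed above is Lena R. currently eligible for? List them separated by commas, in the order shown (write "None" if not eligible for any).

Medical Plan

Service from Aug 10, 2021 to Jun 27, 2023: 686 days.
Long-Term Disability — status seasonal ✓; service 686 days < 24 months (≈720 days) ✗ → not eligible.
Charitable Gift Match — status seasonal ✗ (excluded) → not eligible.
Phone Allowance — status seasonal ✗ (excluded) → not eligible.
Retirement Savings Plan — status seasonal ✗ (requires full-time or temporary) → not eligible.
Equipment Allowance — status seasonal ✗ (requires full-time, part-time, or temporary) → not eligible.
Identity Protection Plan — dept QA ✗ → not eligible.
Paid Sabbatical — service 686 days ≥ 30 days ✓; site Cork ✗ (not Porto, Pune, or Albany) → not eligible.
Medical Plan — status seasonal ✓; service 686 days ≥ 3 months (≈90 days) ✓; grade IC3 ≥ IC3 ✓ → eligible.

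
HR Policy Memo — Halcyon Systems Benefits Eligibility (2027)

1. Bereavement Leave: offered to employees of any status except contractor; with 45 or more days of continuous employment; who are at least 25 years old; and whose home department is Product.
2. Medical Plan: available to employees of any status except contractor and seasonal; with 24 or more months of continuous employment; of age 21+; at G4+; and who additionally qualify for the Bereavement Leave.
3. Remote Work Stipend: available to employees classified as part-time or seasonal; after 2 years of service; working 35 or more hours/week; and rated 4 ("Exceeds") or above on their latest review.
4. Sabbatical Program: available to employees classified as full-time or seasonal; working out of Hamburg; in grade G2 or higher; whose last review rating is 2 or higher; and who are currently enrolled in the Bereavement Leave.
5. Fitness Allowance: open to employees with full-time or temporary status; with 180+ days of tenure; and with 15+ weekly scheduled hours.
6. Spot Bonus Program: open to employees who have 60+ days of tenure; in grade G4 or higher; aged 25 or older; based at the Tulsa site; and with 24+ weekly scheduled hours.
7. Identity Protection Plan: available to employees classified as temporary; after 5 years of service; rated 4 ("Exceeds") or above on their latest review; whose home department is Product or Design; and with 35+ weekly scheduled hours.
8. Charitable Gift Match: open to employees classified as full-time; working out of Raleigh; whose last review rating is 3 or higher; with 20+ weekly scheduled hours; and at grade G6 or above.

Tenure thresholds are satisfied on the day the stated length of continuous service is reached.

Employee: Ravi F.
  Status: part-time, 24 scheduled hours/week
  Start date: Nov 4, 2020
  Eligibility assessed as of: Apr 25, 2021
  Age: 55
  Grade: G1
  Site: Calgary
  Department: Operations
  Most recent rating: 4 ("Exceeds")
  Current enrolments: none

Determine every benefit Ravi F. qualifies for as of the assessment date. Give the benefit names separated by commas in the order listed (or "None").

Service from Nov 4, 2020 to Apr 25, 2021: 172 days.
Bereavement Leave — status part-time ✓ (not excluded); service 172 days ≥ 45 days ✓; age 55 ≥ 25 ✓; dept Operations ✗ → not eligible.
Medical Plan — status part-time ✓ (not excluded); service 172 days < 24 months (≈720 days) ✗ → not eligible.
Remote Work Stipend — status part-time ✓; service 172 days < 2 years (≈730 days) ✗ → not eligible.
Sabbatical Program — status part-time ✗ (requires full-time or seasonal) → not eligible.
Fitness Allowance — status part-time ✗ (requires full-time or temporary) → not eligible.
Spot Bonus Program — service 172 days ≥ 60 days ✓; grade G1 < G4 ✗ → not eligible.
Identity Protection Plan — status part-time ✗ (requires temporary) → not eligible.
Charitable Gift Match — status part-time ✗ (requires full-time) → not eligible.

None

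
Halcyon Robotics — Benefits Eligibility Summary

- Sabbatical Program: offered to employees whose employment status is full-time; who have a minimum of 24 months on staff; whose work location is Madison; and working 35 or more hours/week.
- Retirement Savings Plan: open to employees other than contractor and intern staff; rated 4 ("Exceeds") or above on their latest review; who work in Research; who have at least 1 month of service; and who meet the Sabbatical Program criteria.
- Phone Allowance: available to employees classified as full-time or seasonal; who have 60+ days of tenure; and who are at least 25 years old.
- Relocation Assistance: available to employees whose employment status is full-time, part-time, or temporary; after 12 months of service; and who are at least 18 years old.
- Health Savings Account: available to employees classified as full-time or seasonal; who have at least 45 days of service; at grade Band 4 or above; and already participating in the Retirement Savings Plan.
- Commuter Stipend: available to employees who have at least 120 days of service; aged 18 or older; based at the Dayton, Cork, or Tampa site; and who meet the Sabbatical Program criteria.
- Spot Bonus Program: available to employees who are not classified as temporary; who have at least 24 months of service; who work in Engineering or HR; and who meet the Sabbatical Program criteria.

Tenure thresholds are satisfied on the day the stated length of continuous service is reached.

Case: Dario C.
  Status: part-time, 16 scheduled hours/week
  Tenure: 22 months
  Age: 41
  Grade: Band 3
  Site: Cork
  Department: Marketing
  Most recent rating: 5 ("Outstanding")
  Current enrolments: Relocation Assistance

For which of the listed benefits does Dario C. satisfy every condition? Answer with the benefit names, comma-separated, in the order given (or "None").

Sabbatical Program — status part-time ✗ (requires full-time) → not eligible.
Retirement Savings Plan — status part-time ✓ (not excluded); rating 5 ≥ 4 ✓; dept Marketing ✗ → not eligible.
Phone Allowance — status part-time ✗ (requires full-time or seasonal) → not eligible.
Relocation Assistance — status part-time ✓; service 22 months ≥ 12 months ✓; age 41 ≥ 18 ✓ → eligible.
Health Savings Account — status part-time ✗ (requires full-time or seasonal) → not eligible.
Commuter Stipend — service 22 months ≥ 120 days ✓; age 41 ≥ 18 ✓; site Cork ✓; not eligible for Sabbatical Program ✗ → not eligible.
Spot Bonus Program — status part-time ✓ (not excluded); service 22 months < 24 months ✗ → not eligible.

Relocation Assistance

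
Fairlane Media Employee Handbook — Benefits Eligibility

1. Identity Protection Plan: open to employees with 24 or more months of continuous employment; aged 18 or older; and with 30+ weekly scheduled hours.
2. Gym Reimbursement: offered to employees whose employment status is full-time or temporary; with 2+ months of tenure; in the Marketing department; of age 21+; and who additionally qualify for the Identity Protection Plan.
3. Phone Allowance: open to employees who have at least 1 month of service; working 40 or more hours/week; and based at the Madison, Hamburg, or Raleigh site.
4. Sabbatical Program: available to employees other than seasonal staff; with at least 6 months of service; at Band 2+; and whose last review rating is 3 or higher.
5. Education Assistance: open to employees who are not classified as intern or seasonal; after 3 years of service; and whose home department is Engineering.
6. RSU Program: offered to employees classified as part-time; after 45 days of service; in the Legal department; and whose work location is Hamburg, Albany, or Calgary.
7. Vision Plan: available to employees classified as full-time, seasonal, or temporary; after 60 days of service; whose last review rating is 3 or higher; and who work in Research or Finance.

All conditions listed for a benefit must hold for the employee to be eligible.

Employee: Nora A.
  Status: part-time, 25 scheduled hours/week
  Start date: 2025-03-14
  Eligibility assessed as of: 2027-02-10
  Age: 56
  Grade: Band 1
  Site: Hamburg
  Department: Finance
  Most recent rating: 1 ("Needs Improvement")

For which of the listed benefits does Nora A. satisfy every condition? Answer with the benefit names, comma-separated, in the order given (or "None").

Service from 2025-03-14 to 2027-02-10: 698 days.
Identity Protection Plan — service 698 days < 24 months (≈720 days) ✗ → not eligible.
Gym Reimbursement — status part-time ✗ (requires full-time or temporary) → not eligible.
Phone Allowance — service 698 days ≥ 1 month (≈30 days) ✓; 25 hrs/wk < 40 ✗ → not eligible.
Sabbatical Program — status part-time ✓ (not excluded); service 698 days ≥ 6 months (≈180 days) ✓; grade Band 1 < Band 2 ✗ → not eligible.
Education Assistance — status part-time ✓ (not excluded); service 698 days < 3 years (≈1095 days) ✗ → not eligible.
RSU Program — status part-time ✓; service 698 days ≥ 45 days ✓; dept Finance ✗ → not eligible.
Vision Plan — status part-time ✗ (requires full-time, seasonal, or temporary) → not eligible.

None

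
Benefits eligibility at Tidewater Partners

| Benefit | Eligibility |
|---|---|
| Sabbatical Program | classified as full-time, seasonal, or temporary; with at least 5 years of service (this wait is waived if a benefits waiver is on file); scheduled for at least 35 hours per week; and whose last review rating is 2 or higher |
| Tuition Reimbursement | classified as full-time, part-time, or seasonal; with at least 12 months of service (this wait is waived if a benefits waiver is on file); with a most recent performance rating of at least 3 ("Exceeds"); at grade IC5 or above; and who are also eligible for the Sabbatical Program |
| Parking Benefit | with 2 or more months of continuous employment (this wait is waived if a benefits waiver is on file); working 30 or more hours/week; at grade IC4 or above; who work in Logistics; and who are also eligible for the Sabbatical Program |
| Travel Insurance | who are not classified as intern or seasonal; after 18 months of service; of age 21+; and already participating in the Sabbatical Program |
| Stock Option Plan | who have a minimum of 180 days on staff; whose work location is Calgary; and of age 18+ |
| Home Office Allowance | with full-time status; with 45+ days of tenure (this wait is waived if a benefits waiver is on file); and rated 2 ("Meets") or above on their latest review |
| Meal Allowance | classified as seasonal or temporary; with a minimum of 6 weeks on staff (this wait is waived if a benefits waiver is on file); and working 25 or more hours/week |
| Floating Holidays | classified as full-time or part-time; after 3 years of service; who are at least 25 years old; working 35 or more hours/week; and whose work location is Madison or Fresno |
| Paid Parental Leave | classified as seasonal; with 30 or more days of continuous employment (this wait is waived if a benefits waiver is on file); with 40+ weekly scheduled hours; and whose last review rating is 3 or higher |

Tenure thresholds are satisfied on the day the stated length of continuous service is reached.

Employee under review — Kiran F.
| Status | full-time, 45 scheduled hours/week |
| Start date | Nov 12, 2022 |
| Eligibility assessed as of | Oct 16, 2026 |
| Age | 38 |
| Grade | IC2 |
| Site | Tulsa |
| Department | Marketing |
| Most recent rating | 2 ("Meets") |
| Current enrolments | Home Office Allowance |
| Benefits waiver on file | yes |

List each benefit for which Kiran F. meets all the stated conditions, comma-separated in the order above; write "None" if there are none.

Service from Nov 12, 2022 to Oct 16, 2026: 1434 days.
Sabbatical Program — status full-time ✓; benefits waiver on file ✓; 45 hrs/wk ≥ 35 ✓; rating 2 ≥ 2 ✓ → eligible.
Tuition Reimbursement — status full-time ✓; benefits waiver on file ✓; rating 2 < 3 ✗ → not eligible.
Parking Benefit — benefits waiver on file ✓; 45 hrs/wk ≥ 30 ✓; grade IC2 < IC4 ✗ → not eligible.
Travel Insurance — status full-time ✓ (not excluded); service 1434 days ≥ 18 months (≈540 days) ✓; age 38 ≥ 21 ✓; not enrolled in Sabbatical Program ✗ → not eligible.
Stock Option Plan — service 1434 days ≥ 180 days ✓; site Tulsa ✗ (not Calgary) → not eligible.
Home Office Allowance — status full-time ✓; benefits waiver on file ✓; rating 2 ≥ 2 ✓ → eligible.
Meal Allowance — status full-time ✗ (requires seasonal or temporary) → not eligible.
Floating Holidays — status full-time ✓; service 1434 days ≥ 3 years (≈1095 days) ✓; age 38 ≥ 25 ✓; 45 hrs/wk ≥ 35 ✓; site Tulsa ✗ (not Madison or Fresno) → not eligible.
Paid Parental Leave — status full-time ✗ (requires seasonal) → not eligible.

Sabbatical Program, Home Office Allowance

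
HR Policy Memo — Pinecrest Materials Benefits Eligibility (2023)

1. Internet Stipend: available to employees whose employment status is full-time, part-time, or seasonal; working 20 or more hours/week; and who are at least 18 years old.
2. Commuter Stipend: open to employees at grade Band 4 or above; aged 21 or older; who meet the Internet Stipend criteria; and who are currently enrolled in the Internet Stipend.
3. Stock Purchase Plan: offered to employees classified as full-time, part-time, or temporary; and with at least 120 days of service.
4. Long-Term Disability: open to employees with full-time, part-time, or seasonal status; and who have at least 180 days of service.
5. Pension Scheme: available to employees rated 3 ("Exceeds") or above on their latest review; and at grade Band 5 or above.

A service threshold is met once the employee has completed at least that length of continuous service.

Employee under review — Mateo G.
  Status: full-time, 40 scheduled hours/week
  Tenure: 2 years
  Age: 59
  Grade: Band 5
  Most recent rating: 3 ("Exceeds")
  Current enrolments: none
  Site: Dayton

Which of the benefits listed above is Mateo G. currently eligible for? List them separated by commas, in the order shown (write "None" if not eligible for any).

Internet Stipend, Stock Purchase Plan, Long-Term Disability, Pension Scheme

Internet Stipend — status full-time ✓; 40 hrs/wk ≥ 20 ✓; age 59 ≥ 18 ✓ → eligible.
Commuter Stipend — grade Band 5 ≥ Band 4 ✓; age 59 ≥ 21 ✓; eligible for Internet Stipend ✓; not enrolled in Internet Stipend ✗ → not eligible.
Stock Purchase Plan — status full-time ✓; service 2 years ≥ 120 days ✓ → eligible.
Long-Term Disability — status full-time ✓; service 2 years ≥ 180 days ✓ → eligible.
Pension Scheme — rating 3 ≥ 3 ✓; grade Band 5 ≥ Band 5 ✓ → eligible.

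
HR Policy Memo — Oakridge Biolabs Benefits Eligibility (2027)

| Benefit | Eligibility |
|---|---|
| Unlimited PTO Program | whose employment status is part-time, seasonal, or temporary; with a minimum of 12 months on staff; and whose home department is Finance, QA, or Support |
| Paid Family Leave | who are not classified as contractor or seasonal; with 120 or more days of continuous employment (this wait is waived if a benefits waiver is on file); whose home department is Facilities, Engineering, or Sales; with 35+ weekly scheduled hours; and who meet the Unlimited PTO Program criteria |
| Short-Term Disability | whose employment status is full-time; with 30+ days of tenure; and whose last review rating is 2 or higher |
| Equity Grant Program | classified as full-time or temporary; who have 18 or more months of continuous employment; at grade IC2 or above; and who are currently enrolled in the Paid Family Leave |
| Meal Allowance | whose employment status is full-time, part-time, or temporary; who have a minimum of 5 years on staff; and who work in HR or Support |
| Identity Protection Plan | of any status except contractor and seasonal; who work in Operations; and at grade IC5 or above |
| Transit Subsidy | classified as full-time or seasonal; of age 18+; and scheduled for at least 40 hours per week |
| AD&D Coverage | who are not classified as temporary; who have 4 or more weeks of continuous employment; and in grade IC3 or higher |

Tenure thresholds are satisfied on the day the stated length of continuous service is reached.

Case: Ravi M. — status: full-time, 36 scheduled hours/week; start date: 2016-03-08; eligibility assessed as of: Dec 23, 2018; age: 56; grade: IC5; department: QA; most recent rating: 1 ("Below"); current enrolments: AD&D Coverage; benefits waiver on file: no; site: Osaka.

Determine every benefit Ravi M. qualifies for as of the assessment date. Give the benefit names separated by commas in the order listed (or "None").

AD&D Coverage

Service from 2016-03-08 to Dec 23, 2018: 1020 days.
Unlimited PTO Program — status full-time ✗ (requires part-time, seasonal, or temporary) → not eligible.
Paid Family Leave — status full-time ✓ (not excluded); no waiver, service 1020 days ≥ 120 days ✓; dept QA ✗ → not eligible.
Short-Term Disability — status full-time ✓; service 1020 days ≥ 30 days ✓; rating 1 < 2 ✗ → not eligible.
Equity Grant Program — status full-time ✓; service 1020 days ≥ 18 months (≈540 days) ✓; grade IC5 ≥ IC2 ✓; not enrolled in Paid Family Leave ✗ → not eligible.
Meal Allowance — status full-time ✓; service 1020 days < 5 years (≈1825 days) ✗ → not eligible.
Identity Protection Plan — status full-time ✓ (not excluded); dept QA ✗ → not eligible.
Transit Subsidy — status full-time ✓; age 56 ≥ 18 ✓; 36 hrs/wk < 40 ✗ → not eligible.
AD&D Coverage — status full-time ✓ (not excluded); service 1020 days ≥ 4 weeks (≈28 days) ✓; grade IC5 ≥ IC3 ✓ → eligible.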